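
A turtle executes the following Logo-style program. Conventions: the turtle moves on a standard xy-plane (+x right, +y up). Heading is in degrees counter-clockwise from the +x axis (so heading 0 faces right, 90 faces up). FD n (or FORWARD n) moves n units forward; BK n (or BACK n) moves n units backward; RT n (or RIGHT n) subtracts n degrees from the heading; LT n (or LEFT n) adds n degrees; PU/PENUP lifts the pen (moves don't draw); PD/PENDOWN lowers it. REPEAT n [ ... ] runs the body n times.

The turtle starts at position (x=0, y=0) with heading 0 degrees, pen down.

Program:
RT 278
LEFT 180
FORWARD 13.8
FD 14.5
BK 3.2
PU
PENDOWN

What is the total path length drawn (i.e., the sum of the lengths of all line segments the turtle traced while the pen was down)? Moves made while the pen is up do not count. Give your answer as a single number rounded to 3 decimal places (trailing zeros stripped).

Executing turtle program step by step:
Start: pos=(0,0), heading=0, pen down
RT 278: heading 0 -> 82
LT 180: heading 82 -> 262
FD 13.8: (0,0) -> (-1.921,-13.666) [heading=262, draw]
FD 14.5: (-1.921,-13.666) -> (-3.939,-28.025) [heading=262, draw]
BK 3.2: (-3.939,-28.025) -> (-3.493,-24.856) [heading=262, draw]
PU: pen up
PD: pen down
Final: pos=(-3.493,-24.856), heading=262, 3 segment(s) drawn

Segment lengths:
  seg 1: (0,0) -> (-1.921,-13.666), length = 13.8
  seg 2: (-1.921,-13.666) -> (-3.939,-28.025), length = 14.5
  seg 3: (-3.939,-28.025) -> (-3.493,-24.856), length = 3.2
Total = 31.5

Answer: 31.5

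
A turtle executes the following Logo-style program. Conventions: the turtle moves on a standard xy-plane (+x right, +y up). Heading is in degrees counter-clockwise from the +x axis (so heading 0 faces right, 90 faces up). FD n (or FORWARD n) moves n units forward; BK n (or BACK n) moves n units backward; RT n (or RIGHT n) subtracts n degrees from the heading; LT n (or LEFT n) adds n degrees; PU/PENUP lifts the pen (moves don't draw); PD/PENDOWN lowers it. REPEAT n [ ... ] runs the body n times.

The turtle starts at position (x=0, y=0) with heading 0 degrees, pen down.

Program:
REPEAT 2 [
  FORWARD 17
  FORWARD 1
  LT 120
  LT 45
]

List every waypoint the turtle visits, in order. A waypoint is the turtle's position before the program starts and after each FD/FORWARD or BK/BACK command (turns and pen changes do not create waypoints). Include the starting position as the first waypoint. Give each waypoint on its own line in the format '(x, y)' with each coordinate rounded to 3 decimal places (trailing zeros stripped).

Answer: (0, 0)
(17, 0)
(18, 0)
(1.579, 4.4)
(0.613, 4.659)

Derivation:
Executing turtle program step by step:
Start: pos=(0,0), heading=0, pen down
REPEAT 2 [
  -- iteration 1/2 --
  FD 17: (0,0) -> (17,0) [heading=0, draw]
  FD 1: (17,0) -> (18,0) [heading=0, draw]
  LT 120: heading 0 -> 120
  LT 45: heading 120 -> 165
  -- iteration 2/2 --
  FD 17: (18,0) -> (1.579,4.4) [heading=165, draw]
  FD 1: (1.579,4.4) -> (0.613,4.659) [heading=165, draw]
  LT 120: heading 165 -> 285
  LT 45: heading 285 -> 330
]
Final: pos=(0.613,4.659), heading=330, 4 segment(s) drawn
Waypoints (5 total):
(0, 0)
(17, 0)
(18, 0)
(1.579, 4.4)
(0.613, 4.659)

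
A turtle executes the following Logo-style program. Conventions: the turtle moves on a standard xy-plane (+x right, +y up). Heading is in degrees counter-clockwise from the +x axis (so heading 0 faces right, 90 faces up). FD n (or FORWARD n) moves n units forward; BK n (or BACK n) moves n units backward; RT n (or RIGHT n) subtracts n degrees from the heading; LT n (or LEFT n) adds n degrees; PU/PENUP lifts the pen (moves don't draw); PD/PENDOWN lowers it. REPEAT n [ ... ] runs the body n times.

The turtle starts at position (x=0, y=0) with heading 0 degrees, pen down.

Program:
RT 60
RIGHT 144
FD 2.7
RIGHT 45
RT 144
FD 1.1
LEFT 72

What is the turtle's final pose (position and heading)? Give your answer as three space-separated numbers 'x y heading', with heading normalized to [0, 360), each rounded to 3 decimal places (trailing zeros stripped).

Answer: -1.544 0.499 39

Derivation:
Executing turtle program step by step:
Start: pos=(0,0), heading=0, pen down
RT 60: heading 0 -> 300
RT 144: heading 300 -> 156
FD 2.7: (0,0) -> (-2.467,1.098) [heading=156, draw]
RT 45: heading 156 -> 111
RT 144: heading 111 -> 327
FD 1.1: (-2.467,1.098) -> (-1.544,0.499) [heading=327, draw]
LT 72: heading 327 -> 39
Final: pos=(-1.544,0.499), heading=39, 2 segment(s) drawn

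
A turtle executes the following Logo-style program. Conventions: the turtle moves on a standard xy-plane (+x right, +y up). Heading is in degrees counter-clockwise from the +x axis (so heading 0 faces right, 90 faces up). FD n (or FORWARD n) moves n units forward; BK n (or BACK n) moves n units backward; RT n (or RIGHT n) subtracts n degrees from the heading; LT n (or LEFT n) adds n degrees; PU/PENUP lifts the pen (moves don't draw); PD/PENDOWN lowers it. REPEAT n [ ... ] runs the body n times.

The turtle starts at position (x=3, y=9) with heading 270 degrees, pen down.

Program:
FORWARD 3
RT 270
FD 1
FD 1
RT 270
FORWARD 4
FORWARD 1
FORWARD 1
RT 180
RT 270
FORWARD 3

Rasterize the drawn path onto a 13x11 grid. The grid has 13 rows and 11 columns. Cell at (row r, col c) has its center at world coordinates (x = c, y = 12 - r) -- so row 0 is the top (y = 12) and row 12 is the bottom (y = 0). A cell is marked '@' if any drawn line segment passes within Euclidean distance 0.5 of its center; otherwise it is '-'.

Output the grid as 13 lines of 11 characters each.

Segment 0: (3,9) -> (3,6)
Segment 1: (3,6) -> (4,6)
Segment 2: (4,6) -> (5,6)
Segment 3: (5,6) -> (5,10)
Segment 4: (5,10) -> (5,11)
Segment 5: (5,11) -> (5,12)
Segment 6: (5,12) -> (8,12)

Answer: -----@@@@--
-----@-----
-----@-----
---@-@-----
---@-@-----
---@-@-----
---@@@-----
-----------
-----------
-----------
-----------
-----------
-----------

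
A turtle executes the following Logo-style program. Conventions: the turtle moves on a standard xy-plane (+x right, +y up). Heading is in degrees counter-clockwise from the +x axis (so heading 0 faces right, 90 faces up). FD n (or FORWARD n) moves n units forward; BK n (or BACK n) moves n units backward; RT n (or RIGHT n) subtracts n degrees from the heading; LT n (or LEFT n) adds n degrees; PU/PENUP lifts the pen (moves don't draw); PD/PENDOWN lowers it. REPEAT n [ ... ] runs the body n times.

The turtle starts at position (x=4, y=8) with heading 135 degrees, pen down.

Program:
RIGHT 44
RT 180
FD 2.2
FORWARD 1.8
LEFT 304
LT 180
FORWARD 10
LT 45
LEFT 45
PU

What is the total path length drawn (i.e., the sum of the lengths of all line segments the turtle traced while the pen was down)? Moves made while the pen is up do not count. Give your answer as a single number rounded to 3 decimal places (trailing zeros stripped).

Answer: 14

Derivation:
Executing turtle program step by step:
Start: pos=(4,8), heading=135, pen down
RT 44: heading 135 -> 91
RT 180: heading 91 -> 271
FD 2.2: (4,8) -> (4.038,5.8) [heading=271, draw]
FD 1.8: (4.038,5.8) -> (4.07,4.001) [heading=271, draw]
LT 304: heading 271 -> 215
LT 180: heading 215 -> 35
FD 10: (4.07,4.001) -> (12.261,9.736) [heading=35, draw]
LT 45: heading 35 -> 80
LT 45: heading 80 -> 125
PU: pen up
Final: pos=(12.261,9.736), heading=125, 3 segment(s) drawn

Segment lengths:
  seg 1: (4,8) -> (4.038,5.8), length = 2.2
  seg 2: (4.038,5.8) -> (4.07,4.001), length = 1.8
  seg 3: (4.07,4.001) -> (12.261,9.736), length = 10
Total = 14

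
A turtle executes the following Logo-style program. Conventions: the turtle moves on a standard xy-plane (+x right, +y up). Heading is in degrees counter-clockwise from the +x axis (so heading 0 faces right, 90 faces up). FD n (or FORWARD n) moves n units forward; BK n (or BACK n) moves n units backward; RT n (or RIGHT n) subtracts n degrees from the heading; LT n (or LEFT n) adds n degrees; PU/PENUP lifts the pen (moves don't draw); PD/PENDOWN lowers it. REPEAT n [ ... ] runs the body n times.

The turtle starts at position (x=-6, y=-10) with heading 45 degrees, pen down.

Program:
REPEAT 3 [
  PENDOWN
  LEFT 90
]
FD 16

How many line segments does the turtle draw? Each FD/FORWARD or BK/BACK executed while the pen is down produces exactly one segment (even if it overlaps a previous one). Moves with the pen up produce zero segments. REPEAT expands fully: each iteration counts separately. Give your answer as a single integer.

Answer: 1

Derivation:
Executing turtle program step by step:
Start: pos=(-6,-10), heading=45, pen down
REPEAT 3 [
  -- iteration 1/3 --
  PD: pen down
  LT 90: heading 45 -> 135
  -- iteration 2/3 --
  PD: pen down
  LT 90: heading 135 -> 225
  -- iteration 3/3 --
  PD: pen down
  LT 90: heading 225 -> 315
]
FD 16: (-6,-10) -> (5.314,-21.314) [heading=315, draw]
Final: pos=(5.314,-21.314), heading=315, 1 segment(s) drawn
Segments drawn: 1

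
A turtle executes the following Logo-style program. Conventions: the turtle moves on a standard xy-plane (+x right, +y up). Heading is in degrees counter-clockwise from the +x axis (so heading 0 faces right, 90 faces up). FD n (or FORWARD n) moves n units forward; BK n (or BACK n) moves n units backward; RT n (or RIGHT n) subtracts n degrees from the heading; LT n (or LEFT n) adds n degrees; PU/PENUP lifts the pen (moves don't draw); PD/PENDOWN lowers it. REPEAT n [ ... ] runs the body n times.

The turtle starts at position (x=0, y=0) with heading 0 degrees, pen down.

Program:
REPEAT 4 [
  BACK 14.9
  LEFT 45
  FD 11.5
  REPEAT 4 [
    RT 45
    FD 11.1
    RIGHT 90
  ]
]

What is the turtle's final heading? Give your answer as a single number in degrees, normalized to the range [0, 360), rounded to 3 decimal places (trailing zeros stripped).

Answer: 180

Derivation:
Executing turtle program step by step:
Start: pos=(0,0), heading=0, pen down
REPEAT 4 [
  -- iteration 1/4 --
  BK 14.9: (0,0) -> (-14.9,0) [heading=0, draw]
  LT 45: heading 0 -> 45
  FD 11.5: (-14.9,0) -> (-6.768,8.132) [heading=45, draw]
  REPEAT 4 [
    -- iteration 1/4 --
    RT 45: heading 45 -> 0
    FD 11.1: (-6.768,8.132) -> (4.332,8.132) [heading=0, draw]
    RT 90: heading 0 -> 270
    -- iteration 2/4 --
    RT 45: heading 270 -> 225
    FD 11.1: (4.332,8.132) -> (-3.517,0.283) [heading=225, draw]
    RT 90: heading 225 -> 135
    -- iteration 3/4 --
    RT 45: heading 135 -> 90
    FD 11.1: (-3.517,0.283) -> (-3.517,11.383) [heading=90, draw]
    RT 90: heading 90 -> 0
    -- iteration 4/4 --
    RT 45: heading 0 -> 315
    FD 11.1: (-3.517,11.383) -> (4.332,3.534) [heading=315, draw]
    RT 90: heading 315 -> 225
  ]
  -- iteration 2/4 --
  BK 14.9: (4.332,3.534) -> (14.868,14.07) [heading=225, draw]
  LT 45: heading 225 -> 270
  FD 11.5: (14.868,14.07) -> (14.868,2.57) [heading=270, draw]
  REPEAT 4 [
    -- iteration 1/4 --
    RT 45: heading 270 -> 225
    FD 11.1: (14.868,2.57) -> (7.019,-5.279) [heading=225, draw]
    RT 90: heading 225 -> 135
    -- iteration 2/4 --
    RT 45: heading 135 -> 90
    FD 11.1: (7.019,-5.279) -> (7.019,5.821) [heading=90, draw]
    RT 90: heading 90 -> 0
    -- iteration 3/4 --
    RT 45: heading 0 -> 315
    FD 11.1: (7.019,5.821) -> (14.868,-2.028) [heading=315, draw]
    RT 90: heading 315 -> 225
    -- iteration 4/4 --
    RT 45: heading 225 -> 180
    FD 11.1: (14.868,-2.028) -> (3.768,-2.028) [heading=180, draw]
    RT 90: heading 180 -> 90
  ]
  -- iteration 3/4 --
  BK 14.9: (3.768,-2.028) -> (3.768,-16.928) [heading=90, draw]
  LT 45: heading 90 -> 135
  FD 11.5: (3.768,-16.928) -> (-4.364,-8.796) [heading=135, draw]
  REPEAT 4 [
    -- iteration 1/4 --
    RT 45: heading 135 -> 90
    FD 11.1: (-4.364,-8.796) -> (-4.364,2.304) [heading=90, draw]
    RT 90: heading 90 -> 0
    -- iteration 2/4 --
    RT 45: heading 0 -> 315
    FD 11.1: (-4.364,2.304) -> (3.485,-5.545) [heading=315, draw]
    RT 90: heading 315 -> 225
    -- iteration 3/4 --
    RT 45: heading 225 -> 180
    FD 11.1: (3.485,-5.545) -> (-7.615,-5.545) [heading=180, draw]
    RT 90: heading 180 -> 90
    -- iteration 4/4 --
    RT 45: heading 90 -> 45
    FD 11.1: (-7.615,-5.545) -> (0.234,2.304) [heading=45, draw]
    RT 90: heading 45 -> 315
  ]
  -- iteration 4/4 --
  BK 14.9: (0.234,2.304) -> (-10.302,12.84) [heading=315, draw]
  LT 45: heading 315 -> 0
  FD 11.5: (-10.302,12.84) -> (1.198,12.84) [heading=0, draw]
  REPEAT 4 [
    -- iteration 1/4 --
    RT 45: heading 0 -> 315
    FD 11.1: (1.198,12.84) -> (9.047,4.991) [heading=315, draw]
    RT 90: heading 315 -> 225
    -- iteration 2/4 --
    RT 45: heading 225 -> 180
    FD 11.1: (9.047,4.991) -> (-2.053,4.991) [heading=180, draw]
    RT 90: heading 180 -> 90
    -- iteration 3/4 --
    RT 45: heading 90 -> 45
    FD 11.1: (-2.053,4.991) -> (5.796,12.84) [heading=45, draw]
    RT 90: heading 45 -> 315
    -- iteration 4/4 --
    RT 45: heading 315 -> 270
    FD 11.1: (5.796,12.84) -> (5.796,1.74) [heading=270, draw]
    RT 90: heading 270 -> 180
  ]
]
Final: pos=(5.796,1.74), heading=180, 24 segment(s) drawn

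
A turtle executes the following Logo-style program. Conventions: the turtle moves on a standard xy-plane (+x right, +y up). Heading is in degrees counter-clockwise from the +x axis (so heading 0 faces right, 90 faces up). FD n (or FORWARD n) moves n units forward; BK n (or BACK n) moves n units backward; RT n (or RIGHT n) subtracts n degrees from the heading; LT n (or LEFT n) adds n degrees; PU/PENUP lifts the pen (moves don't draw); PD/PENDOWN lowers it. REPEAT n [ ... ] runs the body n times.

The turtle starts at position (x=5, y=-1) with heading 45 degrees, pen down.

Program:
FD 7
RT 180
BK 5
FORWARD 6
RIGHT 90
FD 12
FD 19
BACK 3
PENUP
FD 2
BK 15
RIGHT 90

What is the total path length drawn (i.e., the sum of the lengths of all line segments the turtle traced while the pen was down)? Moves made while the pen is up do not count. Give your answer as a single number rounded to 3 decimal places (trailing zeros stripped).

Executing turtle program step by step:
Start: pos=(5,-1), heading=45, pen down
FD 7: (5,-1) -> (9.95,3.95) [heading=45, draw]
RT 180: heading 45 -> 225
BK 5: (9.95,3.95) -> (13.485,7.485) [heading=225, draw]
FD 6: (13.485,7.485) -> (9.243,3.243) [heading=225, draw]
RT 90: heading 225 -> 135
FD 12: (9.243,3.243) -> (0.757,11.728) [heading=135, draw]
FD 19: (0.757,11.728) -> (-12.678,25.163) [heading=135, draw]
BK 3: (-12.678,25.163) -> (-10.556,23.042) [heading=135, draw]
PU: pen up
FD 2: (-10.556,23.042) -> (-11.971,24.456) [heading=135, move]
BK 15: (-11.971,24.456) -> (-1.364,13.849) [heading=135, move]
RT 90: heading 135 -> 45
Final: pos=(-1.364,13.849), heading=45, 6 segment(s) drawn

Segment lengths:
  seg 1: (5,-1) -> (9.95,3.95), length = 7
  seg 2: (9.95,3.95) -> (13.485,7.485), length = 5
  seg 3: (13.485,7.485) -> (9.243,3.243), length = 6
  seg 4: (9.243,3.243) -> (0.757,11.728), length = 12
  seg 5: (0.757,11.728) -> (-12.678,25.163), length = 19
  seg 6: (-12.678,25.163) -> (-10.556,23.042), length = 3
Total = 52

Answer: 52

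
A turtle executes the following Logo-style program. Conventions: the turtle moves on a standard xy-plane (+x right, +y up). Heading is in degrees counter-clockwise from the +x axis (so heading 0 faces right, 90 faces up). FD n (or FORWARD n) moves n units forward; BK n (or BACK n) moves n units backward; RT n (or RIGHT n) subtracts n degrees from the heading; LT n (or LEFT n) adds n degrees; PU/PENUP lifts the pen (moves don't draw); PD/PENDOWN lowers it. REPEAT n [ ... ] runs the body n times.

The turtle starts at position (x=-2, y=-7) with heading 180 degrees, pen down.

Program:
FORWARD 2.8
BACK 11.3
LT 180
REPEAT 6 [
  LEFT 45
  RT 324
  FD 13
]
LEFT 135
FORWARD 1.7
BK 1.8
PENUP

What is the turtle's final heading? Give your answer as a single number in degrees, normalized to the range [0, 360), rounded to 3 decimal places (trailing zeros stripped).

Executing turtle program step by step:
Start: pos=(-2,-7), heading=180, pen down
FD 2.8: (-2,-7) -> (-4.8,-7) [heading=180, draw]
BK 11.3: (-4.8,-7) -> (6.5,-7) [heading=180, draw]
LT 180: heading 180 -> 0
REPEAT 6 [
  -- iteration 1/6 --
  LT 45: heading 0 -> 45
  RT 324: heading 45 -> 81
  FD 13: (6.5,-7) -> (8.534,5.84) [heading=81, draw]
  -- iteration 2/6 --
  LT 45: heading 81 -> 126
  RT 324: heading 126 -> 162
  FD 13: (8.534,5.84) -> (-3.83,9.857) [heading=162, draw]
  -- iteration 3/6 --
  LT 45: heading 162 -> 207
  RT 324: heading 207 -> 243
  FD 13: (-3.83,9.857) -> (-9.732,-1.726) [heading=243, draw]
  -- iteration 4/6 --
  LT 45: heading 243 -> 288
  RT 324: heading 288 -> 324
  FD 13: (-9.732,-1.726) -> (0.785,-9.367) [heading=324, draw]
  -- iteration 5/6 --
  LT 45: heading 324 -> 9
  RT 324: heading 9 -> 45
  FD 13: (0.785,-9.367) -> (9.978,-0.175) [heading=45, draw]
  -- iteration 6/6 --
  LT 45: heading 45 -> 90
  RT 324: heading 90 -> 126
  FD 13: (9.978,-0.175) -> (2.336,10.342) [heading=126, draw]
]
LT 135: heading 126 -> 261
FD 1.7: (2.336,10.342) -> (2.07,8.663) [heading=261, draw]
BK 1.8: (2.07,8.663) -> (2.352,10.441) [heading=261, draw]
PU: pen up
Final: pos=(2.352,10.441), heading=261, 10 segment(s) drawn

Answer: 261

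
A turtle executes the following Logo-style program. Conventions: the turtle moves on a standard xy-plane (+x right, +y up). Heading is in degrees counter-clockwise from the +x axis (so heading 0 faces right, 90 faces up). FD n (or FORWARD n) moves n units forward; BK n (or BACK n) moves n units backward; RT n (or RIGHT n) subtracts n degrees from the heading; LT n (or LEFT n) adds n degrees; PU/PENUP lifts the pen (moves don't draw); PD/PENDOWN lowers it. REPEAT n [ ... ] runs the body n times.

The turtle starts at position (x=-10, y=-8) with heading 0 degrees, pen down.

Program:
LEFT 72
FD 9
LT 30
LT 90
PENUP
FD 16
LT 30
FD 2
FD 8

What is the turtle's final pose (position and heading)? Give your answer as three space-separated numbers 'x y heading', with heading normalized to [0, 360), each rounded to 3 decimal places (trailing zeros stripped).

Executing turtle program step by step:
Start: pos=(-10,-8), heading=0, pen down
LT 72: heading 0 -> 72
FD 9: (-10,-8) -> (-7.219,0.56) [heading=72, draw]
LT 30: heading 72 -> 102
LT 90: heading 102 -> 192
PU: pen up
FD 16: (-7.219,0.56) -> (-22.869,-2.767) [heading=192, move]
LT 30: heading 192 -> 222
FD 2: (-22.869,-2.767) -> (-24.355,-4.105) [heading=222, move]
FD 8: (-24.355,-4.105) -> (-30.301,-9.458) [heading=222, move]
Final: pos=(-30.301,-9.458), heading=222, 1 segment(s) drawn

Answer: -30.301 -9.458 222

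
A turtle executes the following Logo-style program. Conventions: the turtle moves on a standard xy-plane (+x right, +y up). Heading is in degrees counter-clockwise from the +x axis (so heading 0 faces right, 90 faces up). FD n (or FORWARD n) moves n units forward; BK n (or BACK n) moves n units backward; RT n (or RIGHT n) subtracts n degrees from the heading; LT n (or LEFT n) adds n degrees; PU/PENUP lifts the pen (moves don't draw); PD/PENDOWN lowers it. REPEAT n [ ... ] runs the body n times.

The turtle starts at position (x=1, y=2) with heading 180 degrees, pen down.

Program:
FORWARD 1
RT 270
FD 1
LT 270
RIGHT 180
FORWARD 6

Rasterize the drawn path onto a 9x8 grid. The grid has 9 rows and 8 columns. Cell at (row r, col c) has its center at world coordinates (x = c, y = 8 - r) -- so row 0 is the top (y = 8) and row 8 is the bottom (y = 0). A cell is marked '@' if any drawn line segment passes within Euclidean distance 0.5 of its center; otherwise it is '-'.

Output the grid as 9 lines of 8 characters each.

Segment 0: (1,2) -> (0,2)
Segment 1: (0,2) -> (0,1)
Segment 2: (0,1) -> (6,1)

Answer: --------
--------
--------
--------
--------
--------
@@------
@@@@@@@-
--------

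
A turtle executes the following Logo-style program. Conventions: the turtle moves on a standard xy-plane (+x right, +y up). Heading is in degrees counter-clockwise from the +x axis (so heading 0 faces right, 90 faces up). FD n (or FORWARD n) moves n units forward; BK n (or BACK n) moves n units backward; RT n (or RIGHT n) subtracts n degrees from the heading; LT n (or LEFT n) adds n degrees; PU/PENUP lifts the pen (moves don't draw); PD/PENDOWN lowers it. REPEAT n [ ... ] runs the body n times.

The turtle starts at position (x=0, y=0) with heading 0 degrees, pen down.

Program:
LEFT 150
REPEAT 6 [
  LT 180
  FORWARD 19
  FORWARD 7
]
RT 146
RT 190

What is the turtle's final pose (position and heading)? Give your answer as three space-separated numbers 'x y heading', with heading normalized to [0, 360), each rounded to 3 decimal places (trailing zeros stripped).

Answer: 0 0 174

Derivation:
Executing turtle program step by step:
Start: pos=(0,0), heading=0, pen down
LT 150: heading 0 -> 150
REPEAT 6 [
  -- iteration 1/6 --
  LT 180: heading 150 -> 330
  FD 19: (0,0) -> (16.454,-9.5) [heading=330, draw]
  FD 7: (16.454,-9.5) -> (22.517,-13) [heading=330, draw]
  -- iteration 2/6 --
  LT 180: heading 330 -> 150
  FD 19: (22.517,-13) -> (6.062,-3.5) [heading=150, draw]
  FD 7: (6.062,-3.5) -> (0,0) [heading=150, draw]
  -- iteration 3/6 --
  LT 180: heading 150 -> 330
  FD 19: (0,0) -> (16.454,-9.5) [heading=330, draw]
  FD 7: (16.454,-9.5) -> (22.517,-13) [heading=330, draw]
  -- iteration 4/6 --
  LT 180: heading 330 -> 150
  FD 19: (22.517,-13) -> (6.062,-3.5) [heading=150, draw]
  FD 7: (6.062,-3.5) -> (0,0) [heading=150, draw]
  -- iteration 5/6 --
  LT 180: heading 150 -> 330
  FD 19: (0,0) -> (16.454,-9.5) [heading=330, draw]
  FD 7: (16.454,-9.5) -> (22.517,-13) [heading=330, draw]
  -- iteration 6/6 --
  LT 180: heading 330 -> 150
  FD 19: (22.517,-13) -> (6.062,-3.5) [heading=150, draw]
  FD 7: (6.062,-3.5) -> (0,0) [heading=150, draw]
]
RT 146: heading 150 -> 4
RT 190: heading 4 -> 174
Final: pos=(0,0), heading=174, 12 segment(s) drawn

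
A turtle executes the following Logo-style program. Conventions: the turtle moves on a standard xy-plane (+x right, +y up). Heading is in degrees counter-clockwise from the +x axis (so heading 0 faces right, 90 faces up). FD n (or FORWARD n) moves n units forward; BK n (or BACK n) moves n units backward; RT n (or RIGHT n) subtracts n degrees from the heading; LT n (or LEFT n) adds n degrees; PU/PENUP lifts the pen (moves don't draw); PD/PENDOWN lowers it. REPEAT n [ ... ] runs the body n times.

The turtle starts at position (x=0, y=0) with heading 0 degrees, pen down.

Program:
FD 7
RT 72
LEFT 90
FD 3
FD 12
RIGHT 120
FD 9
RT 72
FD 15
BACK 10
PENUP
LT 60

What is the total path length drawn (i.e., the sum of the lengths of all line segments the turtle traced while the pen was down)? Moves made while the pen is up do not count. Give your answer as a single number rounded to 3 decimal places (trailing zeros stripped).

Executing turtle program step by step:
Start: pos=(0,0), heading=0, pen down
FD 7: (0,0) -> (7,0) [heading=0, draw]
RT 72: heading 0 -> 288
LT 90: heading 288 -> 18
FD 3: (7,0) -> (9.853,0.927) [heading=18, draw]
FD 12: (9.853,0.927) -> (21.266,4.635) [heading=18, draw]
RT 120: heading 18 -> 258
FD 9: (21.266,4.635) -> (19.395,-4.168) [heading=258, draw]
RT 72: heading 258 -> 186
FD 15: (19.395,-4.168) -> (4.477,-5.736) [heading=186, draw]
BK 10: (4.477,-5.736) -> (14.422,-4.691) [heading=186, draw]
PU: pen up
LT 60: heading 186 -> 246
Final: pos=(14.422,-4.691), heading=246, 6 segment(s) drawn

Segment lengths:
  seg 1: (0,0) -> (7,0), length = 7
  seg 2: (7,0) -> (9.853,0.927), length = 3
  seg 3: (9.853,0.927) -> (21.266,4.635), length = 12
  seg 4: (21.266,4.635) -> (19.395,-4.168), length = 9
  seg 5: (19.395,-4.168) -> (4.477,-5.736), length = 15
  seg 6: (4.477,-5.736) -> (14.422,-4.691), length = 10
Total = 56

Answer: 56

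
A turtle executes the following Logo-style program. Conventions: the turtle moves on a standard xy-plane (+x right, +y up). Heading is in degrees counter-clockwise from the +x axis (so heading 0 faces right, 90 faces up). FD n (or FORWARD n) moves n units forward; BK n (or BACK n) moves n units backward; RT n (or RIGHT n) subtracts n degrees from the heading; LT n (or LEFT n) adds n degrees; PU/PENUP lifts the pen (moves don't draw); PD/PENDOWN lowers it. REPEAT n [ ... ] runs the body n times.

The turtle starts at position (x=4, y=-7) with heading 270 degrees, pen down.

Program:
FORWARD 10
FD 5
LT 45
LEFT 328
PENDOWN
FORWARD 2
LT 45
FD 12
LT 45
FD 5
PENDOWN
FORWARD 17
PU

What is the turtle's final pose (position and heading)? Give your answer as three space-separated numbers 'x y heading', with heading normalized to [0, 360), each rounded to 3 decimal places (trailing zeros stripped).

Executing turtle program step by step:
Start: pos=(4,-7), heading=270, pen down
FD 10: (4,-7) -> (4,-17) [heading=270, draw]
FD 5: (4,-17) -> (4,-22) [heading=270, draw]
LT 45: heading 270 -> 315
LT 328: heading 315 -> 283
PD: pen down
FD 2: (4,-22) -> (4.45,-23.949) [heading=283, draw]
LT 45: heading 283 -> 328
FD 12: (4.45,-23.949) -> (14.626,-30.308) [heading=328, draw]
LT 45: heading 328 -> 13
FD 5: (14.626,-30.308) -> (19.498,-29.183) [heading=13, draw]
PD: pen down
FD 17: (19.498,-29.183) -> (36.063,-25.359) [heading=13, draw]
PU: pen up
Final: pos=(36.063,-25.359), heading=13, 6 segment(s) drawn

Answer: 36.063 -25.359 13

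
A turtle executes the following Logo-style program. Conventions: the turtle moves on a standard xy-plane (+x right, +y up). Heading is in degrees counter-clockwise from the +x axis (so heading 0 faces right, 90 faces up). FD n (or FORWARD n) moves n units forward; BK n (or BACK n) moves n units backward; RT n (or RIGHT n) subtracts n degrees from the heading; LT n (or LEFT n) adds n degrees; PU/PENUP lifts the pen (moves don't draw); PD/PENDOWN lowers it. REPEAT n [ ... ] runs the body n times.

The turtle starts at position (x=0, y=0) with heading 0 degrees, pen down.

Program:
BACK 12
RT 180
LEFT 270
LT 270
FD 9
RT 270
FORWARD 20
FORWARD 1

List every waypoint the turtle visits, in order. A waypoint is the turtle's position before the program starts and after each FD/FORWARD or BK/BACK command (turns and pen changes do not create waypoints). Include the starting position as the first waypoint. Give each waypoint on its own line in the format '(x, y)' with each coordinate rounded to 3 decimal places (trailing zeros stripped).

Answer: (0, 0)
(-12, 0)
(-3, 0)
(-3, 20)
(-3, 21)

Derivation:
Executing turtle program step by step:
Start: pos=(0,0), heading=0, pen down
BK 12: (0,0) -> (-12,0) [heading=0, draw]
RT 180: heading 0 -> 180
LT 270: heading 180 -> 90
LT 270: heading 90 -> 0
FD 9: (-12,0) -> (-3,0) [heading=0, draw]
RT 270: heading 0 -> 90
FD 20: (-3,0) -> (-3,20) [heading=90, draw]
FD 1: (-3,20) -> (-3,21) [heading=90, draw]
Final: pos=(-3,21), heading=90, 4 segment(s) drawn
Waypoints (5 total):
(0, 0)
(-12, 0)
(-3, 0)
(-3, 20)
(-3, 21)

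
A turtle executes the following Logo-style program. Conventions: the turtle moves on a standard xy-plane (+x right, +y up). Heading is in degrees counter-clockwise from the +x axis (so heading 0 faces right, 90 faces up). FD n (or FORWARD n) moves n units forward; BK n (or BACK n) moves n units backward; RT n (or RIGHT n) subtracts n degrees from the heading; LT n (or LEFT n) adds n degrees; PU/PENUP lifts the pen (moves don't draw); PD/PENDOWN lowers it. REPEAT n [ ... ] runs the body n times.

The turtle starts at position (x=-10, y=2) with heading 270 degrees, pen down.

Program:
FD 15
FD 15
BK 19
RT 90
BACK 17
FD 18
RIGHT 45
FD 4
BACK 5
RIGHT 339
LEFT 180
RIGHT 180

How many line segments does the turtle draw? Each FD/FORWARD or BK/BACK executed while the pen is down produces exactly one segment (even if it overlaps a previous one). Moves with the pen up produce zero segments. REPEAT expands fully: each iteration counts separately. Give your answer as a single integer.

Answer: 7

Derivation:
Executing turtle program step by step:
Start: pos=(-10,2), heading=270, pen down
FD 15: (-10,2) -> (-10,-13) [heading=270, draw]
FD 15: (-10,-13) -> (-10,-28) [heading=270, draw]
BK 19: (-10,-28) -> (-10,-9) [heading=270, draw]
RT 90: heading 270 -> 180
BK 17: (-10,-9) -> (7,-9) [heading=180, draw]
FD 18: (7,-9) -> (-11,-9) [heading=180, draw]
RT 45: heading 180 -> 135
FD 4: (-11,-9) -> (-13.828,-6.172) [heading=135, draw]
BK 5: (-13.828,-6.172) -> (-10.293,-9.707) [heading=135, draw]
RT 339: heading 135 -> 156
LT 180: heading 156 -> 336
RT 180: heading 336 -> 156
Final: pos=(-10.293,-9.707), heading=156, 7 segment(s) drawn
Segments drawn: 7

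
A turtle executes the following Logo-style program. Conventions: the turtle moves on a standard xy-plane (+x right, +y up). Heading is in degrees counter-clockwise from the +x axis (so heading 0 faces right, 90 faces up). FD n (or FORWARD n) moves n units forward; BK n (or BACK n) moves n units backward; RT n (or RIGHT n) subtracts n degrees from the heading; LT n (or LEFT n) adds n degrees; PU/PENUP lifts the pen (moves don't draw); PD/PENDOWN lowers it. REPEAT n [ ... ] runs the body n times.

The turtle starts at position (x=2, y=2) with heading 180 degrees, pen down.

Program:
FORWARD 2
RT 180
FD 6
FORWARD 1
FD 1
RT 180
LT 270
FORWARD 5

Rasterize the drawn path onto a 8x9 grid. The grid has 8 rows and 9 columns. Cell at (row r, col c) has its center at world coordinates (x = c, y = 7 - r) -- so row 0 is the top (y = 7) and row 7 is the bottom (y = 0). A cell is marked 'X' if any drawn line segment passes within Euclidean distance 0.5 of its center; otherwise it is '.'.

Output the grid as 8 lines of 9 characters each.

Answer: ........X
........X
........X
........X
........X
XXXXXXXXX
.........
.........

Derivation:
Segment 0: (2,2) -> (0,2)
Segment 1: (0,2) -> (6,2)
Segment 2: (6,2) -> (7,2)
Segment 3: (7,2) -> (8,2)
Segment 4: (8,2) -> (8,7)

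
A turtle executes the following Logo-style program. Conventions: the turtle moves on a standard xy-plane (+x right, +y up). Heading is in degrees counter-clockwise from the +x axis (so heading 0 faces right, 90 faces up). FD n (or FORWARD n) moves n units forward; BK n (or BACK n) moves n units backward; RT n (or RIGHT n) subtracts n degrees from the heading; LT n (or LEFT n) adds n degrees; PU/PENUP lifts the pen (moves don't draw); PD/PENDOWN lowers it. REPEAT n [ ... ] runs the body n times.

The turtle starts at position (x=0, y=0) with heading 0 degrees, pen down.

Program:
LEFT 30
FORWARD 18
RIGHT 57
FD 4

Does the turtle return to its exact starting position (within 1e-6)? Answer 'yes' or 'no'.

Executing turtle program step by step:
Start: pos=(0,0), heading=0, pen down
LT 30: heading 0 -> 30
FD 18: (0,0) -> (15.588,9) [heading=30, draw]
RT 57: heading 30 -> 333
FD 4: (15.588,9) -> (19.152,7.184) [heading=333, draw]
Final: pos=(19.152,7.184), heading=333, 2 segment(s) drawn

Start position: (0, 0)
Final position: (19.152, 7.184)
Distance = 20.456; >= 1e-6 -> NOT closed

Answer: no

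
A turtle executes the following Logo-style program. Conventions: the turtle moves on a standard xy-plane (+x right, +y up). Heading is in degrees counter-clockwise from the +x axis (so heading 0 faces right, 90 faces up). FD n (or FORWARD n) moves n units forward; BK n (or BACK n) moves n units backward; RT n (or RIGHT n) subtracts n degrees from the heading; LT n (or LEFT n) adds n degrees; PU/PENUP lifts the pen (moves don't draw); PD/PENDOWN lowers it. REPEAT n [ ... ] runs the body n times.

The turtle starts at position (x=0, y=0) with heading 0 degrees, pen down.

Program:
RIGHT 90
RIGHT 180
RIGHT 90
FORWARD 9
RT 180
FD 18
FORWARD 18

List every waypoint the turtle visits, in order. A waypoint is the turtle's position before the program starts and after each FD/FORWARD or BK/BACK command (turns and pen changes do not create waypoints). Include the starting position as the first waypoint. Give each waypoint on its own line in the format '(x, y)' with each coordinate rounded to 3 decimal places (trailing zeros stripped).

Answer: (0, 0)
(9, 0)
(-9, 0)
(-27, 0)

Derivation:
Executing turtle program step by step:
Start: pos=(0,0), heading=0, pen down
RT 90: heading 0 -> 270
RT 180: heading 270 -> 90
RT 90: heading 90 -> 0
FD 9: (0,0) -> (9,0) [heading=0, draw]
RT 180: heading 0 -> 180
FD 18: (9,0) -> (-9,0) [heading=180, draw]
FD 18: (-9,0) -> (-27,0) [heading=180, draw]
Final: pos=(-27,0), heading=180, 3 segment(s) drawn
Waypoints (4 total):
(0, 0)
(9, 0)
(-9, 0)
(-27, 0)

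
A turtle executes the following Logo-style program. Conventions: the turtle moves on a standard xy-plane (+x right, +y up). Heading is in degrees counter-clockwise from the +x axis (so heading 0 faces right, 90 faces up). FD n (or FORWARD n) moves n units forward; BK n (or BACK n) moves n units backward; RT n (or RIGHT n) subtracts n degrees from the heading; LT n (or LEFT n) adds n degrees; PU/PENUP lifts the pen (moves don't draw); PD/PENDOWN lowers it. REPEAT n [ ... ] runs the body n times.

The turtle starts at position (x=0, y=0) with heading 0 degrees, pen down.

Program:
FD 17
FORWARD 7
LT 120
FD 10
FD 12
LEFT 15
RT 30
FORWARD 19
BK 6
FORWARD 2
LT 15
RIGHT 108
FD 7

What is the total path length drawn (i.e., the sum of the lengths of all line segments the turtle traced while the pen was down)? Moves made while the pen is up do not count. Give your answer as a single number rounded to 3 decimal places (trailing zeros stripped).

Answer: 80

Derivation:
Executing turtle program step by step:
Start: pos=(0,0), heading=0, pen down
FD 17: (0,0) -> (17,0) [heading=0, draw]
FD 7: (17,0) -> (24,0) [heading=0, draw]
LT 120: heading 0 -> 120
FD 10: (24,0) -> (19,8.66) [heading=120, draw]
FD 12: (19,8.66) -> (13,19.053) [heading=120, draw]
LT 15: heading 120 -> 135
RT 30: heading 135 -> 105
FD 19: (13,19.053) -> (8.082,37.405) [heading=105, draw]
BK 6: (8.082,37.405) -> (9.635,31.61) [heading=105, draw]
FD 2: (9.635,31.61) -> (9.118,33.541) [heading=105, draw]
LT 15: heading 105 -> 120
RT 108: heading 120 -> 12
FD 7: (9.118,33.541) -> (15.965,34.997) [heading=12, draw]
Final: pos=(15.965,34.997), heading=12, 8 segment(s) drawn

Segment lengths:
  seg 1: (0,0) -> (17,0), length = 17
  seg 2: (17,0) -> (24,0), length = 7
  seg 3: (24,0) -> (19,8.66), length = 10
  seg 4: (19,8.66) -> (13,19.053), length = 12
  seg 5: (13,19.053) -> (8.082,37.405), length = 19
  seg 6: (8.082,37.405) -> (9.635,31.61), length = 6
  seg 7: (9.635,31.61) -> (9.118,33.541), length = 2
  seg 8: (9.118,33.541) -> (15.965,34.997), length = 7
Total = 80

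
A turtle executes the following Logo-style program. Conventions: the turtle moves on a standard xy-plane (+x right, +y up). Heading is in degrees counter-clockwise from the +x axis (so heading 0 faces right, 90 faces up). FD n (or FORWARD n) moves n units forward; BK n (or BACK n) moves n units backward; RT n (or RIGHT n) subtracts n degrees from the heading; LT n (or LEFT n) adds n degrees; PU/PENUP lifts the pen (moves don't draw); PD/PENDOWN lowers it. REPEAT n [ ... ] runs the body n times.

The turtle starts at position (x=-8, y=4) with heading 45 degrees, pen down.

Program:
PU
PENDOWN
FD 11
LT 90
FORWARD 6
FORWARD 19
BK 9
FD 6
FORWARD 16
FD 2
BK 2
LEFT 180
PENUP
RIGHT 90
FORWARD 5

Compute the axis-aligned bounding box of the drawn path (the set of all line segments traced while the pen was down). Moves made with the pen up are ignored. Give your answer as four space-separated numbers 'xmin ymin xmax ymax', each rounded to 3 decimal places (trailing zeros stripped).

Executing turtle program step by step:
Start: pos=(-8,4), heading=45, pen down
PU: pen up
PD: pen down
FD 11: (-8,4) -> (-0.222,11.778) [heading=45, draw]
LT 90: heading 45 -> 135
FD 6: (-0.222,11.778) -> (-4.464,16.021) [heading=135, draw]
FD 19: (-4.464,16.021) -> (-17.899,29.456) [heading=135, draw]
BK 9: (-17.899,29.456) -> (-11.536,23.092) [heading=135, draw]
FD 6: (-11.536,23.092) -> (-15.778,27.335) [heading=135, draw]
FD 16: (-15.778,27.335) -> (-27.092,38.648) [heading=135, draw]
FD 2: (-27.092,38.648) -> (-28.506,40.062) [heading=135, draw]
BK 2: (-28.506,40.062) -> (-27.092,38.648) [heading=135, draw]
LT 180: heading 135 -> 315
PU: pen up
RT 90: heading 315 -> 225
FD 5: (-27.092,38.648) -> (-30.627,35.113) [heading=225, move]
Final: pos=(-30.627,35.113), heading=225, 8 segment(s) drawn

Segment endpoints: x in {-28.506, -27.092, -17.899, -15.778, -11.536, -8, -4.464, -0.222}, y in {4, 11.778, 16.021, 23.092, 27.335, 29.456, 38.648, 40.062}
xmin=-28.506, ymin=4, xmax=-0.222, ymax=40.062

Answer: -28.506 4 -0.222 40.062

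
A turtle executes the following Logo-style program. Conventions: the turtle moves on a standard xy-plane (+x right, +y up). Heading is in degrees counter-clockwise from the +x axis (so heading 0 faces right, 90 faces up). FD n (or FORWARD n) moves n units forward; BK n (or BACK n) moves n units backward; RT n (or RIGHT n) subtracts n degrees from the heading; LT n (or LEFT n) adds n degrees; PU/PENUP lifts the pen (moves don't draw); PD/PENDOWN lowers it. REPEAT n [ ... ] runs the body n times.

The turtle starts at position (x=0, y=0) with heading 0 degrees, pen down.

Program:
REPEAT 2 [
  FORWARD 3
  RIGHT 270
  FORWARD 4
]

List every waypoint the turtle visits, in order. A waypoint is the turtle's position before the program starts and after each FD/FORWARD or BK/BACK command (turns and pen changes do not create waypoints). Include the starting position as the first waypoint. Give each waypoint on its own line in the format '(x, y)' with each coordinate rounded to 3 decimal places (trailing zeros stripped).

Answer: (0, 0)
(3, 0)
(3, 4)
(3, 7)
(-1, 7)

Derivation:
Executing turtle program step by step:
Start: pos=(0,0), heading=0, pen down
REPEAT 2 [
  -- iteration 1/2 --
  FD 3: (0,0) -> (3,0) [heading=0, draw]
  RT 270: heading 0 -> 90
  FD 4: (3,0) -> (3,4) [heading=90, draw]
  -- iteration 2/2 --
  FD 3: (3,4) -> (3,7) [heading=90, draw]
  RT 270: heading 90 -> 180
  FD 4: (3,7) -> (-1,7) [heading=180, draw]
]
Final: pos=(-1,7), heading=180, 4 segment(s) drawn
Waypoints (5 total):
(0, 0)
(3, 0)
(3, 4)
(3, 7)
(-1, 7)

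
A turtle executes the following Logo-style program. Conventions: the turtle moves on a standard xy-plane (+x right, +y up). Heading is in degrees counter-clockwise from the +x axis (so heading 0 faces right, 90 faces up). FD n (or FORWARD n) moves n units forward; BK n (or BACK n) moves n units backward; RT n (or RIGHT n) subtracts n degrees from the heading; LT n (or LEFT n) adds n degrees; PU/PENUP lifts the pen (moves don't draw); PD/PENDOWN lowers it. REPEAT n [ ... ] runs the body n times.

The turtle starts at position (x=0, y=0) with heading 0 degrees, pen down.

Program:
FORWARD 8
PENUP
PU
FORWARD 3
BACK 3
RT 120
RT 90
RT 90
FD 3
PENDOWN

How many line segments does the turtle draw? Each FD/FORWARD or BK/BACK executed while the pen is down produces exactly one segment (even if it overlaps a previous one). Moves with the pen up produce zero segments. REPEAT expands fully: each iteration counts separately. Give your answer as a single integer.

Answer: 1

Derivation:
Executing turtle program step by step:
Start: pos=(0,0), heading=0, pen down
FD 8: (0,0) -> (8,0) [heading=0, draw]
PU: pen up
PU: pen up
FD 3: (8,0) -> (11,0) [heading=0, move]
BK 3: (11,0) -> (8,0) [heading=0, move]
RT 120: heading 0 -> 240
RT 90: heading 240 -> 150
RT 90: heading 150 -> 60
FD 3: (8,0) -> (9.5,2.598) [heading=60, move]
PD: pen down
Final: pos=(9.5,2.598), heading=60, 1 segment(s) drawn
Segments drawn: 1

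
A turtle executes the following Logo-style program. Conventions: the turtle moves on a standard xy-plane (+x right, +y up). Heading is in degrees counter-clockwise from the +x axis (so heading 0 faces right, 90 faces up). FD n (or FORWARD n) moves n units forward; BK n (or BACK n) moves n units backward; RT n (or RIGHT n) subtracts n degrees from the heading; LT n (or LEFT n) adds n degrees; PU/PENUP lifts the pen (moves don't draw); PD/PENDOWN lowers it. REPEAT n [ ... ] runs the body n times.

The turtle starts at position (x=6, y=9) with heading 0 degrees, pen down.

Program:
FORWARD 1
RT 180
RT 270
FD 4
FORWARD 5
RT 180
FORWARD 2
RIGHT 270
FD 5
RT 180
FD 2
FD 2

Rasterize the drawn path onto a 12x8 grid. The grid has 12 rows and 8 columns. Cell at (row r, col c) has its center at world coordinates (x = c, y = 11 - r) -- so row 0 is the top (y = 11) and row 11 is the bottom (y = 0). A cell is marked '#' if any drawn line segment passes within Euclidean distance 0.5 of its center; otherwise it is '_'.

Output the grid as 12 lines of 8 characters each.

Segment 0: (6,9) -> (7,9)
Segment 1: (7,9) -> (7,5)
Segment 2: (7,5) -> (7,0)
Segment 3: (7,0) -> (7,2)
Segment 4: (7,2) -> (2,2)
Segment 5: (2,2) -> (4,2)
Segment 6: (4,2) -> (6,2)

Answer: ________
________
______##
_______#
_______#
_______#
_______#
_______#
_______#
__######
_______#
_______#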